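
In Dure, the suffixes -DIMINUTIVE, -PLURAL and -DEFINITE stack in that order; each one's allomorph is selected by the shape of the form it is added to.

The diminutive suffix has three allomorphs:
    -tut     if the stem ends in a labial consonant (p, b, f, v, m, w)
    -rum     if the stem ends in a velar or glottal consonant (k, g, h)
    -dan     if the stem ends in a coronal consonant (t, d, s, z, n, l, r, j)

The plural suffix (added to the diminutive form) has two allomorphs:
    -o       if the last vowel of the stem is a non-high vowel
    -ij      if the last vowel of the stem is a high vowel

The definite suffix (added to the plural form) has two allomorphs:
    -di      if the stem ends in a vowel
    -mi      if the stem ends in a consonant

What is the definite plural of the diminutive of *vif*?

*vif* — final consonant /f/ (labial) → -tut → *viftut*.
Since the last vowel of the diminutive form *viftut* is /u/ (a high vowel), it takes -ij, giving *viftutij*.
The final sound of the plural form *viftutij* is /j/, which is a consonant, so the definite suffix is -mi, giving *viftutijmi*.

viftutijmi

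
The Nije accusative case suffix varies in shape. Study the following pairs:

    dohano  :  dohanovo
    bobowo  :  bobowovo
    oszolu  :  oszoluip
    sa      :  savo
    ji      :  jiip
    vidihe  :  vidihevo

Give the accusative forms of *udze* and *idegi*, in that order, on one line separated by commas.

udzevo, idegiip

The alternation tracks the last vowel of the stem — -ip when the last vowel of the stem is a high vowel (*oszolu*, *ji*); -vo when the last vowel of the stem is a non-high vowel (*dohano*, *bobowo*, *sa*, *vidihe*).
Since the last vowel of *udze* is /e/ (a non-high vowel), it takes -vo, giving *udzevo*.
*idegi* — last vowel /i/ (a high vowel) → -ip → *idegiip*.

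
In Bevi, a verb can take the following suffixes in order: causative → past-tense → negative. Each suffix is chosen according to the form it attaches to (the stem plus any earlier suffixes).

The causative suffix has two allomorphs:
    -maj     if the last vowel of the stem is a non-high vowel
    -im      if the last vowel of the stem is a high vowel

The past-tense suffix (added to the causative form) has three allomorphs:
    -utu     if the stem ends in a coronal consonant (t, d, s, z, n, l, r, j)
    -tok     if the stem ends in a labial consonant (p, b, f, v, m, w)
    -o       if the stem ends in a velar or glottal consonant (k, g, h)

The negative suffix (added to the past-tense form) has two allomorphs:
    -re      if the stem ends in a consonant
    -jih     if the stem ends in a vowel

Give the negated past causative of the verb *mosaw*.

*mosaw* — last vowel /a/ (a non-high vowel) → -maj → *mosawmaj*.
The causative form *mosawmaj*: final consonant = /j/, coronal → -utu → *mosawmajutu*.
Since the final sound of the past-tense form *mosawmajutu* is /u/ (a vowel), it takes -jih, giving *mosawmajutujih*.

mosawmajutujih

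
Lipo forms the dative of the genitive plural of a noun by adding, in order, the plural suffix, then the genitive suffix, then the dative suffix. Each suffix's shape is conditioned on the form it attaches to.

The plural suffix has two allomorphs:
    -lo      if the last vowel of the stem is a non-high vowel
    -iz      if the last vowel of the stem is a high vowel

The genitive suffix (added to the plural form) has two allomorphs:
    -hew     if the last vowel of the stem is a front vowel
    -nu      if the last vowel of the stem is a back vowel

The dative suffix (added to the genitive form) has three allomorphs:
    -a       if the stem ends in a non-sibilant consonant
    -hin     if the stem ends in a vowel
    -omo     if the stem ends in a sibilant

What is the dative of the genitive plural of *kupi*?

*kupi*: last vowel = /i/, a high vowel → -iz → *kupiiz*.
The plural form *kupiiz* — last vowel /i/ (a front vowel) → -hew → *kupiizhew*.
The genitive form *kupiizhew*: final sound = /w/, a non-sibilant consonant → -a → *kupiizhewa*.

kupiizhewa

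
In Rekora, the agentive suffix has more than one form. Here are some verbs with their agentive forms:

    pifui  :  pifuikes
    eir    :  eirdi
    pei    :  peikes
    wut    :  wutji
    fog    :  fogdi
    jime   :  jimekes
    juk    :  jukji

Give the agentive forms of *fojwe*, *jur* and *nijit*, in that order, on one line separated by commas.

The alternation tracks the final sound of the stem — -ji when the stem ends in a voiceless consonant (*wut*, *juk*); -di when the stem ends in a voiced consonant (*eir*, *fog*); -kes when the stem ends in a vowel (*pifui*, *pei*, *jime*).
*fojwe* — final sound /e/ (a vowel) → -kes → *fojwekes*.
The final sound of *jur* is /r/, which is a voiced consonant, so the suffix is -di, giving *jurdi*.
*nijit* — final sound /t/ (a voiceless consonant) → -ji → *nijitji*.

fojwekes, jurdi, nijitji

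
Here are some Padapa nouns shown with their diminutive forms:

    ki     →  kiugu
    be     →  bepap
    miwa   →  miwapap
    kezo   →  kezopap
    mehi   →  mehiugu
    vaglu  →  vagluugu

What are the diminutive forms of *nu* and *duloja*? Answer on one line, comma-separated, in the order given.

nuugu, dulojapap

Looking at the last vowel of each stem: -ugu when the last vowel of the stem is a high vowel (*ki*, *mehi*, *vaglu*); -pap when the last vowel of the stem is a non-high vowel (*be*, *miwa*, *kezo*).
*nu*: last vowel = /u/, a high vowel → -ugu → *nuugu*.
*duloja*: last vowel = /a/, a non-high vowel → -pap → *dulojapap*.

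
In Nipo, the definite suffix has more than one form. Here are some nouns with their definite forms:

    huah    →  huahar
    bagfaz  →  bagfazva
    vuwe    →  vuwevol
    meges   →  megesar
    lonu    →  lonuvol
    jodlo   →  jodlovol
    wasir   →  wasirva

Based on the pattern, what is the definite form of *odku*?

odkuvol

Looking at the final sound of each stem: -ar when the stem ends in a voiceless consonant (*huah*, *meges*); -va when the stem ends in a voiced consonant (*bagfaz*, *wasir*); -vol when the stem ends in a vowel (*vuwe*, *lonu*, *jodlo*).
The final sound of *odku* is /u/, which is a vowel, so the suffix is -vol, giving *odkuvol*.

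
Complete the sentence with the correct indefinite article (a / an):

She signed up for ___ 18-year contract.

The indefinite article is chosen by the initial *sound* of the following word, not its spelling.
The number *18* is spoken "eighteen", beginning with /ˌeɪˈtiːn/ — a vowel sound.
So the article is *an*: She signed up for an 18-year contract.

an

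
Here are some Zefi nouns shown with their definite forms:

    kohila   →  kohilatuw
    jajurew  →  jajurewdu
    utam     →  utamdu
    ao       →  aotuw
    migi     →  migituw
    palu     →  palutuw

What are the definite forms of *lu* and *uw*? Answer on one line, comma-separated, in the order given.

The alternation tracks the final sound of the stem — -du when the stem ends in a consonant (*jajurew*, *utam*); -tuw when the stem ends in a vowel (*kohila*, *ao*, *migi*, *palu*).
The final sound of *lu* is /u/, which is a vowel, so the suffix is -tuw, giving *lutuw*.
*uw*: final sound = /w/, a consonant → -du → *uwdu*.

lutuw, uwdu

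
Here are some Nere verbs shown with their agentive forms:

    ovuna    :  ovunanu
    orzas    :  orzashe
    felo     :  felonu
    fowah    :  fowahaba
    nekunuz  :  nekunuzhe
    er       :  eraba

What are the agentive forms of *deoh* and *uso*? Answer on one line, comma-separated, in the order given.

deohaba, usonu

The suffix is conditioned by the final sound: -he when the stem ends in a sibilant (*orzas*, *nekunuz*); -aba when the stem ends in a non-sibilant consonant (*fowah*, *er*); -nu when the stem ends in a vowel (*ovuna*, *felo*).
*deoh*: final sound = /h/, a non-sibilant consonant → -aba → *deohaba*.
*uso* — final sound /o/ (a vowel) → -nu → *usonu*.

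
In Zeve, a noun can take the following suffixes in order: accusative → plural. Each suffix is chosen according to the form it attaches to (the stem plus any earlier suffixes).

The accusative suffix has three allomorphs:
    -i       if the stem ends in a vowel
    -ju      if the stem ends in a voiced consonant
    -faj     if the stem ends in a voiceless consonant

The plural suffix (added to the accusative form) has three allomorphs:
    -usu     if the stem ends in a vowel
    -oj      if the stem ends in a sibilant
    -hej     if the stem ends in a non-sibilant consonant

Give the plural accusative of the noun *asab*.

*asab* — final sound /b/ (a voiced consonant) → -ju → *asabju*.
The accusative form *asabju* — final sound /u/ (a vowel) → -usu → *asabjuusu*.

asabjuusu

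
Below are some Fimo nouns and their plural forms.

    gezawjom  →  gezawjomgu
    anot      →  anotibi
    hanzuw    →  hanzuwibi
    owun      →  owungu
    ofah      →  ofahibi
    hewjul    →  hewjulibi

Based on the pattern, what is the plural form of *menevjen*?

The suffix is conditioned by the final consonant: -gu when the stem ends in a nasal (*gezawjom*, *owun*); -ibi when the stem ends in a non-nasal consonant (*anot*, *hanzuw*, *ofah*, *hewjul*).
Since the final consonant of *menevjen* is /n/ (a nasal), it takes -gu, giving *menevjengu*.

menevjengu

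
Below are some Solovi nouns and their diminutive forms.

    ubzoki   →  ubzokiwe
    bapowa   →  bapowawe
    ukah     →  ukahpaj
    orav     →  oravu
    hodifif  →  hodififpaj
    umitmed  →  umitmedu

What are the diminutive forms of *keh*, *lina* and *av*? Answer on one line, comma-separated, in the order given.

kehpaj, linawe, avu

The pattern is voicing of the final sound: -paj when the stem ends in a voiceless consonant (*ukah*, *hodifif*); -u when the stem ends in a voiced consonant (*orav*, *umitmed*); -we when the stem ends in a vowel (*ubzoki*, *bapowa*).
Since the final sound of *keh* is /h/ (a voiceless consonant), it takes -paj, giving *kehpaj*.
*lina*: final sound = /a/, a vowel → -we → *linawe*.
*av* — final sound /v/ (a voiced consonant) → -u → *avu*.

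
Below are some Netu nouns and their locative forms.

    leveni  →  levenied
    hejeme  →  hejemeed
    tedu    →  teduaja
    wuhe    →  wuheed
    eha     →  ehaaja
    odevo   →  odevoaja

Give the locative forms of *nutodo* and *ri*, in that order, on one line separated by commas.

The alternation tracks the last vowel of the stem — -ed when the last vowel of the stem is a front vowel (*leveni*, *hejeme*, *wuhe*); -aja when the last vowel of the stem is a back vowel (*tedu*, *eha*, *odevo*).
The last vowel of *nutodo* is /o/, which is a back vowel, so the suffix is -aja, giving *nutodoaja*.
*ri* — last vowel /i/ (a front vowel) → -ed → *ried*.

nutodoaja, ried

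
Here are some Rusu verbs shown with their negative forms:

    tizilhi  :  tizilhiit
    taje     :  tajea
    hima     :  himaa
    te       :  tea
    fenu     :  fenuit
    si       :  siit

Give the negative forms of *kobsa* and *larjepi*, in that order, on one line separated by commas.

The alternation tracks the last vowel of the stem — -it when the last vowel of the stem is a high vowel (*tizilhi*, *fenu*, *si*); -a when the last vowel of the stem is a non-high vowel (*taje*, *hima*, *te*).
Since the last vowel of *kobsa* is /a/ (a non-high vowel), it takes -a, giving *kobsaa*.
*larjepi*: last vowel = /i/, a high vowel → -it → *larjepiit*.

kobsaa, larjepiit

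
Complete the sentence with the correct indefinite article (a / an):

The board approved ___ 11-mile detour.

The indefinite article is chosen by the initial *sound* of the following word, not its spelling.
The number *11* is spoken "eleven", beginning with /ɪˈlɛvən/ — a vowel sound.
So the article is *an*: The board approved an 11-mile detour.

an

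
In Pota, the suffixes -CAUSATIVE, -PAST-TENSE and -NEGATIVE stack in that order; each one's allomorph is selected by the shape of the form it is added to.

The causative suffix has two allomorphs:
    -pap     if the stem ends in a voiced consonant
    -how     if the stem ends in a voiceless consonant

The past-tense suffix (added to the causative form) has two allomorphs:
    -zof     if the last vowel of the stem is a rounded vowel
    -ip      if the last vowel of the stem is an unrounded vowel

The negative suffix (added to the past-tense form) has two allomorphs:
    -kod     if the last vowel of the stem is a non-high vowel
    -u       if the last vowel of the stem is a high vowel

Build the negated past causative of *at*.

The final consonant of *at* is /t/, which is voiceless, so the causative suffix is -how, giving *athow*.
The last vowel of the causative form *athow* is /o/, which is a rounded vowel, so the past-tense suffix is -zof, giving *athowzof*.
The past-tense form *athowzof* — last vowel /o/ (a non-high vowel) → -kod → *athowzofkod*.

athowzofkod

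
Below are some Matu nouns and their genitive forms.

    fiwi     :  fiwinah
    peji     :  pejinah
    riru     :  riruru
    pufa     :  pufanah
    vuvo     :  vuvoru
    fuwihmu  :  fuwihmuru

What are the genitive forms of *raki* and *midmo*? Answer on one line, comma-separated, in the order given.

The pattern is rounding harmony: -ru when the last vowel of the stem is a rounded vowel (*riru*, *vuvo*, *fuwihmu*); -nah when the last vowel of the stem is an unrounded vowel (*fiwi*, *peji*, *pufa*).
*raki* — last vowel /i/ (an unrounded vowel) → -nah → *rakinah*.
*midmo* — last vowel /o/ (a rounded vowel) → -ru → *midmoru*.

rakinah, midmoru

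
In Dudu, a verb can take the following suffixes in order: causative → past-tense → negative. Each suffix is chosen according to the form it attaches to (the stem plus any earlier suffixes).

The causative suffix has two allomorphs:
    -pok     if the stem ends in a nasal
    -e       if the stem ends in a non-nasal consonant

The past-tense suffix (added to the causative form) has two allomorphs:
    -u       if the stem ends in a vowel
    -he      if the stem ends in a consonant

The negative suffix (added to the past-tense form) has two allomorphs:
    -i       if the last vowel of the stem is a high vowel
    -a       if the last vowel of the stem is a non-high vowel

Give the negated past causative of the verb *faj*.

fajeui

The final consonant of *faj* is /j/, which is non-nasal, so the causative suffix is -e, giving *faje*.
The final sound of the causative form *faje* is /e/, which is a vowel, so the past-tense suffix is -u, giving *fajeu*.
The past-tense form *fajeu* — last vowel /u/ (a high vowel) → -i → *fajeui*.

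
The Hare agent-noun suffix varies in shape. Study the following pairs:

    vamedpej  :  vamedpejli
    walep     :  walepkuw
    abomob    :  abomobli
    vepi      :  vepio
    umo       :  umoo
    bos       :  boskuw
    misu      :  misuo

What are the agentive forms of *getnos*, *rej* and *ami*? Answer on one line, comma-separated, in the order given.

getnoskuw, rejli, amio

Looking at the final sound of each stem: -kuw when the stem ends in a voiceless consonant (*walep*, *bos*); -li when the stem ends in a voiced consonant (*vamedpej*, *abomob*); -o when the stem ends in a vowel (*vepi*, *umo*, *misu*).
*getnos*: final sound = /s/, a voiceless consonant → -kuw → *getnoskuw*.
*rej* — final sound /j/ (a voiced consonant) → -li → *rejli*.
*ami* — final sound /i/ (a vowel) → -o → *amio*.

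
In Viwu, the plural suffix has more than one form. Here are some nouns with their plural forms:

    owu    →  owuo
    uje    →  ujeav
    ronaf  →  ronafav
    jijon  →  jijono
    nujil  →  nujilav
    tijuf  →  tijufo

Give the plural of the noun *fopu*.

fopuo

The suffix is conditioned by the last vowel: -o when the last vowel of the stem is a rounded vowel (*owu*, *jijon*, *tijuf*); -av when the last vowel of the stem is an unrounded vowel (*uje*, *ronaf*, *nujil*).
*fopu*: last vowel = /u/, a rounded vowel → -o → *fopuo*.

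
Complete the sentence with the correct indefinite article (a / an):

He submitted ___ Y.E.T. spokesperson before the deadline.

The indefinite article is chosen by the initial *sound* of the following word, not its spelling.
The initialism *Y.E.T.* is read letter by letter; the first letter, Y, is pronounced /waɪ/, which begins with a consonant sound.
So the article is *a*: He submitted a Y.E.T. spokesperson before the deadline.

a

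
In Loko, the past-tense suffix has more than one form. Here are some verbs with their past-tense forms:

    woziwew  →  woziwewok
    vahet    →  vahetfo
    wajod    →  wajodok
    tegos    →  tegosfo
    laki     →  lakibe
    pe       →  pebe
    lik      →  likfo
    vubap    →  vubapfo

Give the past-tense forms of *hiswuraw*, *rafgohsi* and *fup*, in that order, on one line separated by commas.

The pattern is voicing of the final sound: -fo when the stem ends in a voiceless consonant (*vahet*, *tegos*, *lik*, *vubap*); -ok when the stem ends in a voiced consonant (*woziwew*, *wajod*); -be when the stem ends in a vowel (*laki*, *pe*).
*hiswuraw* — final sound /w/ (a voiced consonant) → -ok → *hiswurawok*.
*rafgohsi*: final sound = /i/, a vowel → -be → *rafgohsibe*.
Since the final sound of *fup* is /p/ (a voiceless consonant), it takes -fo, giving *fupfo*.

hiswurawok, rafgohsibe, fupfo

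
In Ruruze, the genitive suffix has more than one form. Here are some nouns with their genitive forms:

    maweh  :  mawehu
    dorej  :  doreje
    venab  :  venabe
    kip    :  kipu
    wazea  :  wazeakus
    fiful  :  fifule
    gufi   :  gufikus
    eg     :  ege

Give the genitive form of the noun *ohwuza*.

ohwuzakus

The pattern is voicing of the final sound: -u when the stem ends in a voiceless consonant (*maweh*, *kip*); -e when the stem ends in a voiced consonant (*dorej*, *venab*, *fiful*, *eg*); -kus when the stem ends in a vowel (*wazea*, *gufi*).
*ohwuza*: final sound = /a/, a vowel → -kus → *ohwuzakus*.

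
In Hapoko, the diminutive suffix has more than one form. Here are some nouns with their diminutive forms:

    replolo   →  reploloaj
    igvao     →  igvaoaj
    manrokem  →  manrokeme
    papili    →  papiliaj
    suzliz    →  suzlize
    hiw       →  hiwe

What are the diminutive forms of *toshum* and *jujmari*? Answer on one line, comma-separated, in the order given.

The pattern is consonant vs. vowel: -e when the stem ends in a consonant (*manrokem*, *suzliz*, *hiw*); -aj when the stem ends in a vowel (*replolo*, *igvao*, *papili*).
*toshum*: final sound = /m/, a consonant → -e → *toshume*.
*jujmari* — final sound /i/ (a vowel) → -aj → *jujmariaj*.

toshume, jujmariaj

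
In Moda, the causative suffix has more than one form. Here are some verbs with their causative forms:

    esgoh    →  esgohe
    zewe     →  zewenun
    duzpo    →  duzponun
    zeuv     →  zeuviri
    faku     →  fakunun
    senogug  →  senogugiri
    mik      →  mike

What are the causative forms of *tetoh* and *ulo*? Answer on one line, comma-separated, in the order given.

The alternation tracks the final sound of the stem — -e when the stem ends in a voiceless consonant (*esgoh*, *mik*); -iri when the stem ends in a voiced consonant (*zeuv*, *senogug*); -nun when the stem ends in a vowel (*zewe*, *duzpo*, *faku*).
*tetoh* — final sound /h/ (a voiceless consonant) → -e → *tetohe*.
The final sound of *ulo* is /o/, which is a vowel, so the suffix is -nun, giving *ulonun*.

tetohe, ulonun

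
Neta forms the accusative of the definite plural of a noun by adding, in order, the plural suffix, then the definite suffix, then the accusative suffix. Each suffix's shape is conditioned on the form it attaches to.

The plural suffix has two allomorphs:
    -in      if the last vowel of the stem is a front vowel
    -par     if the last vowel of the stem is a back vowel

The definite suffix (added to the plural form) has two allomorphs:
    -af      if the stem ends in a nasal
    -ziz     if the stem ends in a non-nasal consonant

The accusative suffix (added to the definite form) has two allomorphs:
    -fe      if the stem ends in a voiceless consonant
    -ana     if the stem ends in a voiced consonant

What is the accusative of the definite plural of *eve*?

*eve* — last vowel /e/ (a front vowel) → -in → *evein*.
The final consonant of the plural form *evein* is /n/, which is a nasal, so the definite suffix is -af, giving *eveinaf*.
The final consonant of the definite form *eveinaf* is /f/, which is voiceless, so the accusative suffix is -fe, giving *eveinaffe*.

eveinaffe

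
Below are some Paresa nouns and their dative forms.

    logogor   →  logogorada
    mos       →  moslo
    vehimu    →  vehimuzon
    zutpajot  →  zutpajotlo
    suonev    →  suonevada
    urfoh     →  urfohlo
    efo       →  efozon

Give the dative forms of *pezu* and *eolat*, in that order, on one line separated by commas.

The alternation tracks the final sound of the stem — -lo when the stem ends in a voiceless consonant (*mos*, *zutpajot*, *urfoh*); -ada when the stem ends in a voiced consonant (*logogor*, *suonev*); -zon when the stem ends in a vowel (*vehimu*, *efo*).
*pezu*: final sound = /u/, a vowel → -zon → *pezuzon*.
*eolat* — final sound /t/ (a voiceless consonant) → -lo → *eolatlo*.

pezuzon, eolatlo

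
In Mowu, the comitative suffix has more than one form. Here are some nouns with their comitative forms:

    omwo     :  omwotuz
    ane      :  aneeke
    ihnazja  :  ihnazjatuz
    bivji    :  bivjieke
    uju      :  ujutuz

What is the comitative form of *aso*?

asotuz

The suffix is conditioned by the last vowel: -eke when the last vowel of the stem is a front vowel (*ane*, *bivji*); -tuz when the last vowel of the stem is a back vowel (*omwo*, *ihnazja*, *uju*).
*aso* — last vowel /o/ (a back vowel) → -tuz → *asotuz*.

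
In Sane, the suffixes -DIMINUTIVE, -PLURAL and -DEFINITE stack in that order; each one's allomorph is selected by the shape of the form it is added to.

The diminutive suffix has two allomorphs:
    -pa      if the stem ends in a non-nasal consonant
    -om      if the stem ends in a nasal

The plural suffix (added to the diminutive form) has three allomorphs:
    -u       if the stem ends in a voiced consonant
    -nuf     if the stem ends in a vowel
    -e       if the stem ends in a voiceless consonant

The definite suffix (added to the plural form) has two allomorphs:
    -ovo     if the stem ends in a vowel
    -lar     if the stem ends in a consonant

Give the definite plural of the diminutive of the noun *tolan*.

The final consonant of *tolan* is /n/, which is a nasal, so the diminutive suffix is -om, giving *tolanom*.
The diminutive form *tolanom* — final sound /m/ (a voiced consonant) → -u → *tolanomu*.
Since the final sound of the plural form *tolanomu* is /u/ (a vowel), it takes -ovo, giving *tolanomuovo*.

tolanomuovo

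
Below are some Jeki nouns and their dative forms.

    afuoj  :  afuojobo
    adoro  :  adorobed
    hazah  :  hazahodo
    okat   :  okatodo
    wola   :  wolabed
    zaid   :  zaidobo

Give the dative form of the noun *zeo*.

The suffix is conditioned by the final sound: -odo when the stem ends in a voiceless consonant (*hazah*, *okat*); -obo when the stem ends in a voiced consonant (*afuoj*, *zaid*); -bed when the stem ends in a vowel (*adoro*, *wola*).
The final sound of *zeo* is /o/, which is a vowel, so the suffix is -bed, giving *zeobed*.

zeobed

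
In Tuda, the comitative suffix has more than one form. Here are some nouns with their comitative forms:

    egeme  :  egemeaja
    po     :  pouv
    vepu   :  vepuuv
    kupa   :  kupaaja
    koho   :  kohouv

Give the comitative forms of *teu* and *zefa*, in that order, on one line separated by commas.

The pattern is rounding harmony: -uv when the last vowel of the stem is a rounded vowel (*po*, *vepu*, *koho*); -aja when the last vowel of the stem is an unrounded vowel (*egeme*, *kupa*).
*teu*: last vowel = /u/, a rounded vowel → -uv → *teuuv*.
*zefa* — last vowel /a/ (an unrounded vowel) → -aja → *zefaaja*.

teuuv, zefaaja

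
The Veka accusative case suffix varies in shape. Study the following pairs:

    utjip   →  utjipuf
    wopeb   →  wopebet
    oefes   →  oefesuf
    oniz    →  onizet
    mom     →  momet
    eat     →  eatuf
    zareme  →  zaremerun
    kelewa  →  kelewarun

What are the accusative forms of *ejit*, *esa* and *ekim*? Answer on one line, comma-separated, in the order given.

Looking at the final sound of each stem: -uf when the stem ends in a voiceless consonant (*utjip*, *oefes*, *eat*); -et when the stem ends in a voiced consonant (*wopeb*, *oniz*, *mom*); -run when the stem ends in a vowel (*zareme*, *kelewa*).
*ejit* — final sound /t/ (a voiceless consonant) → -uf → *ejituf*.
Since the final sound of *esa* is /a/ (a vowel), it takes -run, giving *esarun*.
Since the final sound of *ekim* is /m/ (a voiced consonant), it takes -et, giving *ekimet*.

ejituf, esarun, ekimet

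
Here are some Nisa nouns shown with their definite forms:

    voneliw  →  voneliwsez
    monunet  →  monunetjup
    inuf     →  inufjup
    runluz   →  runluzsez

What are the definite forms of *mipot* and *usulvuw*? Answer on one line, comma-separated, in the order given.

The suffix is conditioned by the final consonant: -jup when the stem ends in a voiceless consonant (*monunet*, *inuf*); -sez when the stem ends in a voiced consonant (*voneliw*, *runluz*).
Since the final consonant of *mipot* is /t/ (voiceless), it takes -jup, giving *mipotjup*.
*usulvuw* — final consonant /w/ (voiced) → -sez → *usulvuwsez*.

mipotjup, usulvuwsez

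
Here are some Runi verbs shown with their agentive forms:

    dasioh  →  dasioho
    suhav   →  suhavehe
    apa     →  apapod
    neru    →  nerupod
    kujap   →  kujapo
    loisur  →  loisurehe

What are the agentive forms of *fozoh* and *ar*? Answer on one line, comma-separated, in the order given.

fozoho, arehe

The suffix is conditioned by the final sound: -o when the stem ends in a voiceless consonant (*dasioh*, *kujap*); -ehe when the stem ends in a voiced consonant (*suhav*, *loisur*); -pod when the stem ends in a vowel (*apa*, *neru*).
*fozoh* — final sound /h/ (a voiceless consonant) → -o → *fozoho*.
*ar*: final sound = /r/, a voiced consonant → -ehe → *arehe*.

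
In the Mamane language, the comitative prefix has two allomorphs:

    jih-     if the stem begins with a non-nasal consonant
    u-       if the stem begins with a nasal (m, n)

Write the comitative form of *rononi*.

The first consonant of *rononi* is /r/, which is non-nasal, so the prefix is jih-, giving *jihrononi*.

jihrononi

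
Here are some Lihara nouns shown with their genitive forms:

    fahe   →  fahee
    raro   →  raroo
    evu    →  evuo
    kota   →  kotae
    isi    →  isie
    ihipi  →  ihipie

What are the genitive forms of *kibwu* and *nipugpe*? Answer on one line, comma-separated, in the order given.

Looking at the last vowel of each stem: -o when the last vowel of the stem is a rounded vowel (*raro*, *evu*); -e when the last vowel of the stem is an unrounded vowel (*fahe*, *kota*, *isi*, *ihipi*).
*kibwu*: last vowel = /u/, a rounded vowel → -o → *kibwuo*.
Since the last vowel of *nipugpe* is /e/ (an unrounded vowel), it takes -e, giving *nipugpee*.

kibwuo, nipugpee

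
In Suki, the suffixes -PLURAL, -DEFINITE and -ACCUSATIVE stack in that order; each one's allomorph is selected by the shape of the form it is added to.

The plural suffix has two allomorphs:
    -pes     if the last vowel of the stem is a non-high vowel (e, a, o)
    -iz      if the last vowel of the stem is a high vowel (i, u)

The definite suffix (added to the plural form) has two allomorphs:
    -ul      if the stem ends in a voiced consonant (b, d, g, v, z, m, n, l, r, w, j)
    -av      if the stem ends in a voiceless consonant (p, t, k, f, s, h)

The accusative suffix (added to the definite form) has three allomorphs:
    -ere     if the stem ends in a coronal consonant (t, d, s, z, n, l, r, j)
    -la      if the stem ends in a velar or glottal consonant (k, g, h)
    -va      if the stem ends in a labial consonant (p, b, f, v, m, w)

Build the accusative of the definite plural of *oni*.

oniizulere

*oni* — last vowel /i/ (a high vowel) → -iz → *oniiz*.
The final consonant of the plural form *oniiz* is /z/, which is voiced, so the definite suffix is -ul, giving *oniizul*.
The definite form *oniizul* — final consonant /l/ (coronal) → -ere → *oniizulere*.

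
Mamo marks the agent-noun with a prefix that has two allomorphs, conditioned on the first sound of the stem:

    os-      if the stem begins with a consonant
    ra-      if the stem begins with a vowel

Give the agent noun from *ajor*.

raajor

Since the first sound of *ajor* is /a/ (a vowel), it takes ra-, giving *raajor*.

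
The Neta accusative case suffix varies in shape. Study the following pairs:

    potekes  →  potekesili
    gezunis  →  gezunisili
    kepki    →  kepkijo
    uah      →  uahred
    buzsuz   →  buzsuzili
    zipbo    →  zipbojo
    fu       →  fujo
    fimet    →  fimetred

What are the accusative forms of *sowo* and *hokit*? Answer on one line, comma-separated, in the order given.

The alternation tracks the final sound of the stem — -ili when the stem ends in a sibilant (*potekes*, *gezunis*, *buzsuz*); -red when the stem ends in a non-sibilant consonant (*uah*, *fimet*); -jo when the stem ends in a vowel (*kepki*, *zipbo*, *fu*).
The final sound of *sowo* is /o/, which is a vowel, so the suffix is -jo, giving *sowojo*.
Since the final sound of *hokit* is /t/ (a non-sibilant consonant), it takes -red, giving *hokitred*.

sowojo, hokitred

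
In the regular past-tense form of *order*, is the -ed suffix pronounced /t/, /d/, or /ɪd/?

/d/

The stem *order* ends in a voiced sound other than /d/.
The -ed suffix is realized as /ɪd/ after /t, d/; as /t/ after other voiceless consonants; and as /d/ after other voiced sounds.
So -ed on *order* is pronounced /d/.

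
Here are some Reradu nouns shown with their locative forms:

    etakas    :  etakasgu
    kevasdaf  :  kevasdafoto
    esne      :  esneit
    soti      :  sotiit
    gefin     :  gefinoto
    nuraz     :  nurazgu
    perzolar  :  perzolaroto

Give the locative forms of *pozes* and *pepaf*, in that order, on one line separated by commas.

The alternation tracks the final sound of the stem — -gu when the stem ends in a sibilant (*etakas*, *nuraz*); -oto when the stem ends in a non-sibilant consonant (*kevasdaf*, *gefin*, *perzolar*); -it when the stem ends in a vowel (*esne*, *soti*).
*pozes* — final sound /s/ (a sibilant) → -gu → *pozesgu*.
*pepaf* — final sound /f/ (a non-sibilant consonant) → -oto → *pepafoto*.

pozesgu, pepafoto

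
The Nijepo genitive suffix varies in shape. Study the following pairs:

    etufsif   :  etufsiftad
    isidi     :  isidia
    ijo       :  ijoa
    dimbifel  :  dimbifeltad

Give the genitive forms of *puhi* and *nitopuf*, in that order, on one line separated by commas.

puhia, nitopuftad

Looking at the final sound of each stem: -tad when the stem ends in a consonant (*etufsif*, *dimbifel*); -a when the stem ends in a vowel (*isidi*, *ijo*).
*puhi*: final sound = /i/, a vowel → -a → *puhia*.
*nitopuf*: final sound = /f/, a consonant → -tad → *nitopuftad*.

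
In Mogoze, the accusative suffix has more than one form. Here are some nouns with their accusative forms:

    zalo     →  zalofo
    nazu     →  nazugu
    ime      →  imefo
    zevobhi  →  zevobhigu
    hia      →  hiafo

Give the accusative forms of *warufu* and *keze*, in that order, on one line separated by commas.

Looking at the last vowel of each stem: -gu when the last vowel of the stem is a high vowel (*nazu*, *zevobhi*); -fo when the last vowel of the stem is a non-high vowel (*zalo*, *ime*, *hia*).
The last vowel of *warufu* is /u/, which is a high vowel, so the suffix is -gu, giving *warufugu*.
*keze*: last vowel = /e/, a non-high vowel → -fo → *kezefo*.

warufugu, kezefo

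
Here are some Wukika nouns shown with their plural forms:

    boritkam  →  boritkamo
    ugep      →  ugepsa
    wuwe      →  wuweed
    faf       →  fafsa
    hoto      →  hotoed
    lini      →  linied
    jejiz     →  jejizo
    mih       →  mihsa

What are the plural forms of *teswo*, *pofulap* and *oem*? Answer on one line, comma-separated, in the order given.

teswoed, pofulapsa, oemo

The pattern is voicing of the final sound: -sa when the stem ends in a voiceless consonant (*ugep*, *faf*, *mih*); -o when the stem ends in a voiced consonant (*boritkam*, *jejiz*); -ed when the stem ends in a vowel (*wuwe*, *hoto*, *lini*).
The final sound of *teswo* is /o/, which is a vowel, so the suffix is -ed, giving *teswoed*.
The final sound of *pofulap* is /p/, which is a voiceless consonant, so the suffix is -sa, giving *pofulapsa*.
Since the final sound of *oem* is /m/ (a voiced consonant), it takes -o, giving *oemo*.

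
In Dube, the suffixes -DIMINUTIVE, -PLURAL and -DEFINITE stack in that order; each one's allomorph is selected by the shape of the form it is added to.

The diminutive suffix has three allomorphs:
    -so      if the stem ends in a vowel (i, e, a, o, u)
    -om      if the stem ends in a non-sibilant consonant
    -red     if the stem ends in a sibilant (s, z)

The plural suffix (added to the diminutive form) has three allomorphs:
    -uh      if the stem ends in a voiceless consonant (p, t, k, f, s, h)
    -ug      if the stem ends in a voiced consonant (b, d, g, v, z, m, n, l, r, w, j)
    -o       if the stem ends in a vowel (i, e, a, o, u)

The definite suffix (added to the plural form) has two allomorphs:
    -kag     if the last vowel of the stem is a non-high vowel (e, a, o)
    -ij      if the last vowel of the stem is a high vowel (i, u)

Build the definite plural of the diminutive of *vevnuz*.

vevnuzredugij

*vevnuz* — final sound /z/ (a sibilant) → -red → *vevnuzred*.
Since the final sound of the diminutive form *vevnuzred* is /d/ (a voiced consonant), it takes -ug, giving *vevnuzredug*.
Since the last vowel of the plural form *vevnuzredug* is /u/ (a high vowel), it takes -ij, giving *vevnuzredugij*.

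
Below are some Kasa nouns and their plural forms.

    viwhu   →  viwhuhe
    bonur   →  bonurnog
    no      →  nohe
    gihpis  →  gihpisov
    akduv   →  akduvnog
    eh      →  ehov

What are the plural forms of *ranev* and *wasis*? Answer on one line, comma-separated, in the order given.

The pattern is voicing of the final sound: -ov when the stem ends in a voiceless consonant (*gihpis*, *eh*); -nog when the stem ends in a voiced consonant (*bonur*, *akduv*); -he when the stem ends in a vowel (*viwhu*, *no*).
Since the final sound of *ranev* is /v/ (a voiced consonant), it takes -nog, giving *ranevnog*.
*wasis* — final sound /s/ (a voiceless consonant) → -ov → *wasisov*.

ranevnog, wasisov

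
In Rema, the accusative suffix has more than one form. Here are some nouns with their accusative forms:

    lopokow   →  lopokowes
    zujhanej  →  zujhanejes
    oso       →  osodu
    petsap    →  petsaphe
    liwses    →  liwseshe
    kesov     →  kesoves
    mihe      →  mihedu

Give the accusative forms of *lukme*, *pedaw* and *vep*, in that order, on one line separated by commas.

The alternation tracks the final sound of the stem — -he when the stem ends in a voiceless consonant (*petsap*, *liwses*); -es when the stem ends in a voiced consonant (*lopokow*, *zujhanej*, *kesov*); -du when the stem ends in a vowel (*oso*, *mihe*).
*lukme* — final sound /e/ (a vowel) → -du → *lukmedu*.
The final sound of *pedaw* is /w/, which is a voiced consonant, so the suffix is -es, giving *pedawes*.
*vep*: final sound = /p/, a voiceless consonant → -he → *vephe*.

lukmedu, pedawes, vephe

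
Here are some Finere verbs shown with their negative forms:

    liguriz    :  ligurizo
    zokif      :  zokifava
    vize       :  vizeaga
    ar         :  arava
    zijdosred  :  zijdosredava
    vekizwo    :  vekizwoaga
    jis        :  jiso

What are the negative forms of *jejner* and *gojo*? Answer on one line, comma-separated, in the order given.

Looking at the final sound of each stem: -o when the stem ends in a sibilant (*liguriz*, *jis*); -ava when the stem ends in a non-sibilant consonant (*zokif*, *ar*, *zijdosred*); -aga when the stem ends in a vowel (*vize*, *vekizwo*).
Since the final sound of *jejner* is /r/ (a non-sibilant consonant), it takes -ava, giving *jejnerava*.
Since the final sound of *gojo* is /o/ (a vowel), it takes -aga, giving *gojoaga*.

jejnerava, gojoaga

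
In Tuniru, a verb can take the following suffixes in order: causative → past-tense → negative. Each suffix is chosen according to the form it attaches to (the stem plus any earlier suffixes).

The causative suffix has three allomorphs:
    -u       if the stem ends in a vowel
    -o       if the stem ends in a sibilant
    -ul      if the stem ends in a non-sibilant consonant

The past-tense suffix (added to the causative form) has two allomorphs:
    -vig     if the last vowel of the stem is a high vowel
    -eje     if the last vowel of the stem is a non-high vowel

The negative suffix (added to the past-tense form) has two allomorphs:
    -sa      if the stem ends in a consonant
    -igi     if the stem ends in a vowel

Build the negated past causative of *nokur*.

*nokur*: final sound = /r/, a non-sibilant consonant → -ul → *nokurul*.
Since the last vowel of the causative form *nokurul* is /u/ (a high vowel), it takes -vig, giving *nokurulvig*.
Since the final sound of the past-tense form *nokurulvig* is /g/ (a consonant), it takes -sa, giving *nokurulvigsa*.

nokurulvigsa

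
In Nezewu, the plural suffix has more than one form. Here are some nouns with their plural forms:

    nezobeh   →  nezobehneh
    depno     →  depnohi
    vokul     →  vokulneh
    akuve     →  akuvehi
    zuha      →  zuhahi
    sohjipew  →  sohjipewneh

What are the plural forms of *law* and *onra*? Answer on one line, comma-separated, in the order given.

The suffix is conditioned by the final sound: -neh when the stem ends in a consonant (*nezobeh*, *vokul*, *sohjipew*); -hi when the stem ends in a vowel (*depno*, *akuve*, *zuha*).
*law*: final sound = /w/, a consonant → -neh → *lawneh*.
*onra* — final sound /a/ (a vowel) → -hi → *onrahi*.

lawneh, onrahi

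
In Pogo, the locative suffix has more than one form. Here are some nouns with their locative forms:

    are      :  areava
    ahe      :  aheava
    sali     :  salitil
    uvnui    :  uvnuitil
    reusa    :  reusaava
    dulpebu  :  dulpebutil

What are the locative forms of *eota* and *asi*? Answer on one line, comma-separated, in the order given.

eotaava, asitil

Looking at the last vowel of each stem: -til when the last vowel of the stem is a high vowel (*sali*, *uvnui*, *dulpebu*); -ava when the last vowel of the stem is a non-high vowel (*are*, *ahe*, *reusa*).
*eota* — last vowel /a/ (a non-high vowel) → -ava → *eotaava*.
The last vowel of *asi* is /i/, which is a high vowel, so the suffix is -til, giving *asitil*.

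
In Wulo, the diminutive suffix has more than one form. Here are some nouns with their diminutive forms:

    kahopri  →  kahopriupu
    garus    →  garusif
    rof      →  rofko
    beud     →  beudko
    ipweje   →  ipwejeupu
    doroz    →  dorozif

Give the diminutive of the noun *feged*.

The pattern is sibilance of the final sound: -if when the stem ends in a sibilant (*garus*, *doroz*); -ko when the stem ends in a non-sibilant consonant (*rof*, *beud*); -upu when the stem ends in a vowel (*kahopri*, *ipweje*).
Since the final sound of *feged* is /d/ (a non-sibilant consonant), it takes -ko, giving *fegedko*.

fegedko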